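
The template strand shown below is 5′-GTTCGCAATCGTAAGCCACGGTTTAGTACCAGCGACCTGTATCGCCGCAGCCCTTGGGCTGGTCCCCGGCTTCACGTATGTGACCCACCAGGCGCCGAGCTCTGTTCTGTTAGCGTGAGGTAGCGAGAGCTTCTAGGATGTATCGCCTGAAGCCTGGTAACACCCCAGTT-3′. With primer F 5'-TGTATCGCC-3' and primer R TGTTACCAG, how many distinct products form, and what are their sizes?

The forward primer TGTATCGCC matches the top strand at positions 38–46, 139–147.
The reverse primer's reverse complement is CTGGTAACA, matching at positions 154–162.
Each forward site pairs with the reverse site to give a product ending at position 162: sizes 125, 24 bp.

Two products: 125 bp, 24 bp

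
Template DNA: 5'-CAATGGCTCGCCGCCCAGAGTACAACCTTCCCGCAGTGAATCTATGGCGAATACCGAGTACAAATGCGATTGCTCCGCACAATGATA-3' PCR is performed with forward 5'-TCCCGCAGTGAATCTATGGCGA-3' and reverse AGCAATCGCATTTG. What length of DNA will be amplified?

Scanning the template, TCCCGCAGTGAATCTATGGCGA occurs at positions 29–50; this primer anneals to the bottom strand there with its 3' end pointing downstream.
The reverse primer's reverse complement is CAAATGCGATTGCT, which matches the template at positions 61–74.
Amplicon spans positions 29–74: 46 bp.

46 bp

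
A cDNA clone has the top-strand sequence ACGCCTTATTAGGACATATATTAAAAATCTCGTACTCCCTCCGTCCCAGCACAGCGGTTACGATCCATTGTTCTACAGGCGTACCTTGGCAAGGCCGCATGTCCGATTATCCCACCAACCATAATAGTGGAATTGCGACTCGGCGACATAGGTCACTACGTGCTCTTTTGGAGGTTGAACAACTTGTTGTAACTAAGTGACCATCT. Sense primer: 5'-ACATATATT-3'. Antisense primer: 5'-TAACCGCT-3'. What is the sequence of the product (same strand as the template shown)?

The forward primer matches the template at positions 14–22.
The reverse primer's reverse complement is AGCGGTTA, which matches the template at positions 53–60.
The product is the template from position 14 through 60 (47 bp).

5'-ACATATATTAAAAATCTCGTACTCCCTCCGTCCCAGCACAGCGGTTA-3'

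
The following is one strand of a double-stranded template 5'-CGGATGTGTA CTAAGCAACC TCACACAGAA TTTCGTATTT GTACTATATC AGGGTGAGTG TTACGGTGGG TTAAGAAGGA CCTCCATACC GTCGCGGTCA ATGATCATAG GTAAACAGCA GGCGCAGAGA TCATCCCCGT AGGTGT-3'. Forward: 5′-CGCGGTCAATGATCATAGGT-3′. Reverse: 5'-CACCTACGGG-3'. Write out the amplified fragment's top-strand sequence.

Forward primer CGCGGTCAATGATCATAGGT is found on the top strand at positions 93–112.
Reverse complement of the reverse primer: CCCGTAGGTG. This occurs on the top strand at positions 136–145.
The product is the template from position 93 through 145 (53 bp).

5'-CGCGGTCAATGATCATAGGTAAACAGCAGGCGCAGAGATCATCCCCGTAGGTG-3'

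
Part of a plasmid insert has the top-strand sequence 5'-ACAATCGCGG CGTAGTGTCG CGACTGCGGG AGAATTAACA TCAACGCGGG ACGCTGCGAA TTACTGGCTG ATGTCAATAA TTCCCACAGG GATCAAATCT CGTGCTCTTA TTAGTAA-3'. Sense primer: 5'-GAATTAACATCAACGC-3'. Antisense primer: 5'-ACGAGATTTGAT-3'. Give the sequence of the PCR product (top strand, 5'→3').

Forward primer GAATTAACATCAACGC is found on the top strand at positions 32–47.
Taking the reverse complement of ACGAGATTTGAT gives ATCAAATCTCGT, found at positions 92–103 on the template; the primer anneals here to the top strand with its 3' end pointing upstream.
The product is the template from position 32 through 103 (72 bp).

5'-GAATTAACATCAACGCGGGACGCTGCGAATTACTGGCTGATGTCAATAATTCCCACAGGGATCAAATCTCGT-3'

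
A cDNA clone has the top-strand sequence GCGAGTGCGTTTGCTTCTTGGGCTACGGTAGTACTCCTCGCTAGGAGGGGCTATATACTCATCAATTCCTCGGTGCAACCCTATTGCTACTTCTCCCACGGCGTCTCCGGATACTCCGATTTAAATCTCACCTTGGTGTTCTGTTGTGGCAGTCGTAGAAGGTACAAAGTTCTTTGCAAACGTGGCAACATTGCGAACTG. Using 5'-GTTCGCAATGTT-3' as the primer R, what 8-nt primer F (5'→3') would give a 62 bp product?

The reverse primer's reverse complement AACATTGCGAAC matches the template at positions 187–198, so the product ends at position 198.
A 62 bp product then starts at position 198 − 62 + 1 = 137.
The forward primer is identical to the top strand there: TGTTCTGT.

5'-TGTTCTGT-3'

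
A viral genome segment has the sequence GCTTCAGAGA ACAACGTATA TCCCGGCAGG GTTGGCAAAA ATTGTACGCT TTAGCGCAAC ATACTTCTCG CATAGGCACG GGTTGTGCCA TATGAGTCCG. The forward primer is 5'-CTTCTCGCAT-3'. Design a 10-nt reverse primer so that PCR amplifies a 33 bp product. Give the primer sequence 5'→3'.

The forward primer binds at positions 64–73, so a 33 bp product ends at position 64 + 33 − 1 = 96.
The reverse primer anneals to the top strand over positions 87–96, i.e. to GCCATATGAG.
Its sequence written 5'→3' is the reverse complement: CTCATATGGC.

5'-CTCATATGGC-3'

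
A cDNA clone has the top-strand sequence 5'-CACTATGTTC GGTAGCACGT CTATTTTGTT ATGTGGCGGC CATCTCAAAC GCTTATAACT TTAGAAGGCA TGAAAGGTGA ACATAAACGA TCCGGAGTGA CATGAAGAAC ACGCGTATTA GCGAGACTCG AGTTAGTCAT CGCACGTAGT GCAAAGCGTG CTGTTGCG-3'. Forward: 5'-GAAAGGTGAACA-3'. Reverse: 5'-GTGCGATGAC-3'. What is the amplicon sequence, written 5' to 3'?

5'-GAAAGGTGAACATAAACGATCCGGAGTGACATGAAGAACACGCGTATTAGCGAGACTCGAGTTAGTCATCGCAC-3'

Scanning the template, GAAAGGTGAACA occurs at positions 72–83; this primer anneals to the bottom strand there with its 3' end pointing downstream.
Taking the reverse complement of GTGCGATGAC gives GTCATCGCAC, found at positions 136–145 on the template; the primer anneals here to the top strand with its 3' end pointing upstream.
The product is the template from position 72 through 145 (74 bp).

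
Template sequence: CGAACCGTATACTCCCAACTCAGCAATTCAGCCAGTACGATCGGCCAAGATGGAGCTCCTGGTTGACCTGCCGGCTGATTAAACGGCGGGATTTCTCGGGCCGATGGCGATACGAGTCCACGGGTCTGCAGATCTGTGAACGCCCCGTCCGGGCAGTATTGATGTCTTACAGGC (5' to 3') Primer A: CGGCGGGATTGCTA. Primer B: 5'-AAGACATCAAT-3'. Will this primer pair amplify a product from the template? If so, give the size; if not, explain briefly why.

Primer A (CGGCGGGATTGCTA) does not match the top strand, and its reverse complement TAGCAATCCCGCCG does not match either.
With no annealing site for primer A, no amplification occurs.

No product — primer A has no binding site in the template.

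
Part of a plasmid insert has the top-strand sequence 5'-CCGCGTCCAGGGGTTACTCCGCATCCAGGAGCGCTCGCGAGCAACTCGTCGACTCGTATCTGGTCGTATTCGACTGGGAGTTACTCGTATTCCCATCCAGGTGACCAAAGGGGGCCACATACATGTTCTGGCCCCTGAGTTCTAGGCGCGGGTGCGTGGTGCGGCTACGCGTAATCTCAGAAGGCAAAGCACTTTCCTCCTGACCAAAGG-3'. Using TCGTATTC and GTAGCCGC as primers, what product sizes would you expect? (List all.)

The forward primer TCGTATTC matches the top strand at positions 64–71, 85–92.
The reverse primer's reverse complement is GCGGCTAC, matching at positions 161–168.
Each forward site pairs with the reverse site to give a product ending at position 168: sizes 105, 84 bp.

105 bp, 84 bp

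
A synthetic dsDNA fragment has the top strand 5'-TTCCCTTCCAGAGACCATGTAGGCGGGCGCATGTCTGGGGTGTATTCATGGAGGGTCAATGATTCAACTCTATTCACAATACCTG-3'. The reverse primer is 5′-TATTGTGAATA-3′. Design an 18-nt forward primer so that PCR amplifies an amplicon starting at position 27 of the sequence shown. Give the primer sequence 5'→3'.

5'-GCGCATGTCTGGGGTGTA-3'

The reverse primer's reverse complement TATTCACAATA matches the template at positions 71–81; the product starts at position 27.
The forward primer is identical to the top strand over positions 27–44: GCGCATGTCTGGGGTGTA.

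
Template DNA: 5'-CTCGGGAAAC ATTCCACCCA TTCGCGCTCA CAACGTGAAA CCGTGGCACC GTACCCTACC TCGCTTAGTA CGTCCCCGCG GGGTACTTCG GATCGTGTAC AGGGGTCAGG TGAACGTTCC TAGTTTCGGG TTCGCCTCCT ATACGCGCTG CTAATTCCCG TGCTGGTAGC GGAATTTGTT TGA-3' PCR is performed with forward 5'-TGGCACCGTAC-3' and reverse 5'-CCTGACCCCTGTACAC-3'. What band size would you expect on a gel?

Forward primer TGGCACCGTAC is found on the top strand at positions 44–54.
Reverse complement of the reverse primer: GTGTACAGGGGTCAGG. This occurs on the top strand at positions 95–110.
Product length = (reverse-primer end) − (forward-primer start) + 1 = 110 − 44 + 1 = 67 bp.

67 bp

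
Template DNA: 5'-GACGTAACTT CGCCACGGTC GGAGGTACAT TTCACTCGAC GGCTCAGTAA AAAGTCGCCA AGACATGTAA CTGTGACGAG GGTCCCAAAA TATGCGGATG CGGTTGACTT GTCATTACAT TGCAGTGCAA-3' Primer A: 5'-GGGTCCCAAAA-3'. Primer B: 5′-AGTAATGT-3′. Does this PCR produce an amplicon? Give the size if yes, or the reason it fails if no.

Primer B (AGTAATGT) does not match the top strand, and its reverse complement ACATTACT does not match either.
With no annealing site for primer B, no amplification occurs.

No product — primer B has no binding site in the template.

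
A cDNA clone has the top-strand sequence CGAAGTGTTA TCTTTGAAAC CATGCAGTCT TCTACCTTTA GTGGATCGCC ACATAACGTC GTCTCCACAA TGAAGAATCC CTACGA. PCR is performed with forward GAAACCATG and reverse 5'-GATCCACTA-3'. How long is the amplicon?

Forward primer GAAACCATG is found on the top strand at positions 16–24.
The reverse primer's reverse complement is TAGTGGATC, which matches the template at positions 39–47.
Amplicon spans positions 16–47: 32 bp.

32 bp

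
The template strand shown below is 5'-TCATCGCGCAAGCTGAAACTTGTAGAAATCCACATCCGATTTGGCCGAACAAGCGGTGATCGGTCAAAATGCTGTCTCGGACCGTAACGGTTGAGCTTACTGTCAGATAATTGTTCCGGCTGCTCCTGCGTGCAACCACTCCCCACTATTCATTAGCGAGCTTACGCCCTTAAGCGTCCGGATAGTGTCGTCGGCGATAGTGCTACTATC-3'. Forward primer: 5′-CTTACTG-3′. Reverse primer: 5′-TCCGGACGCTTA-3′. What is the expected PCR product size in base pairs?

87 bp

The forward primer matches the template at positions 96–102.
Reverse complement of the reverse primer: TAAGCGTCCGGA. This occurs on the top strand at positions 171–182.
The product runs from position 96 to position 182, so its length is 182 − 96 + 1 = 87 bp.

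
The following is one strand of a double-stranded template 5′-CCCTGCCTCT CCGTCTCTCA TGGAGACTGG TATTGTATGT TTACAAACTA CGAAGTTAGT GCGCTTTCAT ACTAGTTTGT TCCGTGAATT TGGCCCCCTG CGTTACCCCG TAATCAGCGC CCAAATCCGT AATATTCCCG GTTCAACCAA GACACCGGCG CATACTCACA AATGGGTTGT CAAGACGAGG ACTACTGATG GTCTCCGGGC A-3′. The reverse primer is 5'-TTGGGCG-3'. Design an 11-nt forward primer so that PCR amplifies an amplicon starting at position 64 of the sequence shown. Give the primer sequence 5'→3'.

5'-CTTTCATACTA-3'

The reverse primer's reverse complement CGCCCAA matches the template at positions 118–124; the product starts at position 64.
The forward primer is identical to the top strand over positions 64–74: CTTTCATACTA.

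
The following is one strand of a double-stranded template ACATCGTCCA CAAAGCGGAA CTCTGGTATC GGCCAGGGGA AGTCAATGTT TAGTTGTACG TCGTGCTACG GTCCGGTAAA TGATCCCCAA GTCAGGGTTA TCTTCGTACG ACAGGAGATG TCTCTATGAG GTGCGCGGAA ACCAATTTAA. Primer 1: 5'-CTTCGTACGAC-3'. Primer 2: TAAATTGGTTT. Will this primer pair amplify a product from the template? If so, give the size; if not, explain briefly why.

Primer 1 (CTTCGTACGAC) matches the top strand at positions 102–112; it acts as a forward primer.
Primer 2's reverse complement is AAACCAATTTA, matching the top strand at positions 139–149; it acts as a reverse primer.
The 3' ends face each other across positions 102–149, giving a 48 bp product.

Yes — a 48 bp product.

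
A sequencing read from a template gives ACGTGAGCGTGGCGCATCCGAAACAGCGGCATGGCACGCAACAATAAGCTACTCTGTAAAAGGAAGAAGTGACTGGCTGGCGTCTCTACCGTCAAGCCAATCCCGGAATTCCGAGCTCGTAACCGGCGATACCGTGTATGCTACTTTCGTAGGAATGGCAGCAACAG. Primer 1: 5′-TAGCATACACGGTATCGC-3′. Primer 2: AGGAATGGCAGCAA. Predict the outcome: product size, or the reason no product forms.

No product — the primers' 3' ends point away from each other.

Primer 1 (TAGCATACACGGTATCGC) has reverse complement GCGATACCGTGTATGCTA, which matches the top strand at positions 126–143; primer 1 anneals to the top strand there with its 3' end pointing upstream toward position 126.
Primer 2 (AGGAATGGCAGCAA) matches the top strand directly at positions 151–164; it anneals to the bottom strand with its 3' end pointing downstream toward position 164.
The 3' ends diverge (primer 1 extends toward position 1, primer 2 toward position 167), so the primers never converge on a shared product.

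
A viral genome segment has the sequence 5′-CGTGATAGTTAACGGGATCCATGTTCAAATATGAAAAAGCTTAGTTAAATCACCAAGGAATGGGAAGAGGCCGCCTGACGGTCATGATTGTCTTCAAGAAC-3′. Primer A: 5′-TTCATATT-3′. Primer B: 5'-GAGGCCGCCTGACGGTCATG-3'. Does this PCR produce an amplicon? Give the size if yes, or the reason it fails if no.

Primer A (TTCATATT) has reverse complement AATATGAA, which matches the top strand at positions 28–35; primer A anneals to the top strand there with its 3' end pointing upstream toward position 28.
Primer B (GAGGCCGCCTGACGGTCATG) matches the top strand directly at positions 67–86; it anneals to the bottom strand with its 3' end pointing downstream toward position 86.
The 3' ends diverge (primer A extends toward position 1, primer B toward position 101), so the primers never converge on a shared product.

No product — the primers' 3' ends point away from each other.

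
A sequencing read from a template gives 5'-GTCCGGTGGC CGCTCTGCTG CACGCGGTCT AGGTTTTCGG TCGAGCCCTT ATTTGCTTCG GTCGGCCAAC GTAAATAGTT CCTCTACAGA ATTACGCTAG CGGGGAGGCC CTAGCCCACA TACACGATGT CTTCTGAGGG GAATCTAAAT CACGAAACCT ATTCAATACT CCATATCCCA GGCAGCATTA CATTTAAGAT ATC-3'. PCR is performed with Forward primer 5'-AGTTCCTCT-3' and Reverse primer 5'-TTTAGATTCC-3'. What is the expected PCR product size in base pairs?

Scanning the template, AGTTCCTCT occurs at positions 77–85; this primer anneals to the bottom strand there with its 3' end pointing downstream.
Reverse complement of the reverse primer: GGAATCTAAA. This occurs on the top strand at positions 140–149.
Product length = (reverse-primer end) − (forward-primer start) + 1 = 149 − 77 + 1 = 73 bp.

73 bp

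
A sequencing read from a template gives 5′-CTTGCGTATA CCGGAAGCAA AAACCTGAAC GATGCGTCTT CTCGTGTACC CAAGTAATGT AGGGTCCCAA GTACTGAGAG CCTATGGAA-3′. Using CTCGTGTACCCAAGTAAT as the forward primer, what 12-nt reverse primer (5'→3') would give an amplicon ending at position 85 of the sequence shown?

5'-ATAGGCTCTCAG-3'

The forward primer binds at positions 41–58; the product's 3' end on the top strand is position 85.
The reverse primer anneals to the top strand over positions 74–85, i.e. to CTGAGAGCCTAT.
Its sequence written 5'→3' is the reverse complement: ATAGGCTCTCAG.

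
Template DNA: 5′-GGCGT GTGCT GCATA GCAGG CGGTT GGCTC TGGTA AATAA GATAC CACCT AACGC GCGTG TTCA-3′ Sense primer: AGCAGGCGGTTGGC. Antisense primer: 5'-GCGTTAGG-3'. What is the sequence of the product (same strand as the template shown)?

The forward primer matches the template at positions 15–28.
Reverse complement of the reverse primer: CCTAACGC. This occurs on the top strand at positions 48–55.
The product is the template from position 15 through 55 (41 bp).

5'-AGCAGGCGGTTGGCTCTGGTAAATAAGATACCACCTAACGC-3'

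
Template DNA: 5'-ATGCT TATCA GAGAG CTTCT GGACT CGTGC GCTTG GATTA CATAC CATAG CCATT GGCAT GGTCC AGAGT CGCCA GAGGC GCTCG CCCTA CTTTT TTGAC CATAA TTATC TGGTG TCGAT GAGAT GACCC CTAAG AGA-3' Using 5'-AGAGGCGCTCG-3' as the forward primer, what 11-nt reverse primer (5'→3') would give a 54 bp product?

The forward primer binds at positions 75–85, so a 54 bp product ends at position 75 + 54 − 1 = 128.
The reverse primer anneals to the top strand over positions 118–128, i.e. to GATGAGATGAC.
Its sequence written 5'→3' is the reverse complement: GTCATCTCATC.

5'-GTCATCTCATC-3'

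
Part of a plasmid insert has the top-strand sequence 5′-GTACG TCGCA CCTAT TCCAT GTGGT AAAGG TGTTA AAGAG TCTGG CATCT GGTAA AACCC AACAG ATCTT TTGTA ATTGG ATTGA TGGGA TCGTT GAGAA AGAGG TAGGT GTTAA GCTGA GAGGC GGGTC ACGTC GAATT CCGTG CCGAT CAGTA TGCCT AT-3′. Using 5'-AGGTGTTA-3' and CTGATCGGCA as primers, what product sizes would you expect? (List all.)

126 bp, 47 bp

The forward primer AGGTGTTA matches the top strand at positions 28–35, 107–114.
The reverse primer's reverse complement is TGCCGATCAG, matching at positions 144–153.
Each forward site pairs with the reverse site to give a product ending at position 153: sizes 126, 47 bp.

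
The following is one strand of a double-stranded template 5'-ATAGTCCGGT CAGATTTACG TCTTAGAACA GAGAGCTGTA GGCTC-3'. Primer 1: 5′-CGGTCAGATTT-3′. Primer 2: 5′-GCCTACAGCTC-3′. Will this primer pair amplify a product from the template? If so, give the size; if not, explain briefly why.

Primer 1 (CGGTCAGATTT) matches the top strand at positions 7–17; it acts as a forward primer.
Primer 2's reverse complement is GAGCTGTAGGC, matching the top strand at positions 33–43; it acts as a reverse primer.
The 3' ends face each other across positions 7–43, giving a 37 bp product.

Yes — a 37 bp product.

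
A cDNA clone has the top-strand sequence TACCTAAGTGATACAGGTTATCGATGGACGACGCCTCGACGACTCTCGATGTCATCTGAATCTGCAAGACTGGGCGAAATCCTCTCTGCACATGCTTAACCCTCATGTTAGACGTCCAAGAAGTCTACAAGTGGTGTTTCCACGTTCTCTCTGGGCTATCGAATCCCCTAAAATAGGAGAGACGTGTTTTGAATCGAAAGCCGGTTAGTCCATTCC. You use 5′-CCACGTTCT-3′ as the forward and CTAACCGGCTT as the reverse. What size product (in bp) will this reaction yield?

69 bp

Scanning the template, CCACGTTCT occurs at positions 140–148; this primer anneals to the bottom strand there with its 3' end pointing downstream.
Taking the reverse complement of CTAACCGGCTT gives AAGCCGGTTAG, found at positions 198–208 on the template; the primer anneals here to the top strand with its 3' end pointing upstream.
Amplicon spans positions 140–208: 69 bp.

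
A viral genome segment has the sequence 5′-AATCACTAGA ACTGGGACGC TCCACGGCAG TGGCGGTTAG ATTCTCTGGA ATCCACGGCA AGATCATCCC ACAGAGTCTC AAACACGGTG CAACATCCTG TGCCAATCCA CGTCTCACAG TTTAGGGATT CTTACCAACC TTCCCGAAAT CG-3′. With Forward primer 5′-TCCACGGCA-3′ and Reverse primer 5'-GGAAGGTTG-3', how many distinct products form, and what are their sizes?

The forward primer TCCACGGCA matches the top strand at positions 21–29, 52–60.
The reverse primer's reverse complement is CAACCTTCC, matching at positions 136–144.
Each forward site pairs with the reverse site to give a product ending at position 144: sizes 124, 93 bp.

Two products: 124 bp, 93 bp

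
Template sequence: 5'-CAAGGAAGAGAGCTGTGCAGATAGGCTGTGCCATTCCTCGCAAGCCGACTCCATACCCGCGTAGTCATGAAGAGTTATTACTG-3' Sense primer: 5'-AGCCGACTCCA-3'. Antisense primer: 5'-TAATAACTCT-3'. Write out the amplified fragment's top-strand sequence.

5'-AGCCGACTCCATACCCGCGTAGTCATGAAGAGTTATTA-3'

Scanning the template, AGCCGACTCCA occurs at positions 43–53; this primer anneals to the bottom strand there with its 3' end pointing downstream.
Reverse complement of the reverse primer: AGAGTTATTA. This occurs on the top strand at positions 71–80.
The product is the template from position 43 through 80 (38 bp).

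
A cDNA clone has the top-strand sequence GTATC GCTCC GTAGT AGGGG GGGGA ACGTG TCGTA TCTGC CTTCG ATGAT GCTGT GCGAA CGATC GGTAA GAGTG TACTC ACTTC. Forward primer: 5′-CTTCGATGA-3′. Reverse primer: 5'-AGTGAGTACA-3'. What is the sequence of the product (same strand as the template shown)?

5'-CTTCGATGATGCTGTGCGAACGATCGGTAAGAGTGTACTCACT-3'

Forward primer CTTCGATGA is found on the top strand at positions 41–49.
Reverse complement of the reverse primer: TGTACTCACT. This occurs on the top strand at positions 74–83.
The product is the template from position 41 through 83 (43 bp).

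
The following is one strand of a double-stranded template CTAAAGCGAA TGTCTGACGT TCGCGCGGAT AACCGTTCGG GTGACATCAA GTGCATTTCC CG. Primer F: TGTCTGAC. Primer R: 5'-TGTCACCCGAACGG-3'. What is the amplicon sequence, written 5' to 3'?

Scanning the template, TGTCTGAC occurs at positions 11–18; this primer anneals to the bottom strand there with its 3' end pointing downstream.
Taking the reverse complement of TGTCACCCGAACGG gives CCGTTCGGGTGACA, found at positions 33–46 on the template; the primer anneals here to the top strand with its 3' end pointing upstream.
The product is the template from position 11 through 46 (36 bp).

5'-TGTCTGACGTTCGCGCGGATAACCGTTCGGGTGACA-3'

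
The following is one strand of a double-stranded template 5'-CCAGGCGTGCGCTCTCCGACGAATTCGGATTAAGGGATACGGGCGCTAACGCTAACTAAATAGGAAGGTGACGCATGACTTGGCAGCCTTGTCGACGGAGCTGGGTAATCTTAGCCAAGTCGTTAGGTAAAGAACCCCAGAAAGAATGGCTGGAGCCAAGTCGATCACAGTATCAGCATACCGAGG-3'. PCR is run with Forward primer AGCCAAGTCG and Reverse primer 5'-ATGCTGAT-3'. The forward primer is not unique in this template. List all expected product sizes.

The forward primer AGCCAAGTCG matches the top strand at positions 113–122, 154–163.
The reverse primer's reverse complement is ATCAGCAT, matching at positions 172–179.
Each forward site pairs with the reverse site to give a product ending at position 179: sizes 67, 26 bp.

67 bp, 26 bp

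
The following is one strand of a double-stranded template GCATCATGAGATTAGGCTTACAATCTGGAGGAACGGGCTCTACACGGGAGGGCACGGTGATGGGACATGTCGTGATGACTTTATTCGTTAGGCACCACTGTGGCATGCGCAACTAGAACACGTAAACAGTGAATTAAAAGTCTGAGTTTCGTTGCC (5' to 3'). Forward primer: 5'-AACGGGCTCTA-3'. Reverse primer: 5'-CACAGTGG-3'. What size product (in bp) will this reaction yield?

Forward primer AACGGGCTCTA is found on the top strand at positions 32–42.
The reverse primer's reverse complement is CCACTGTG, which matches the template at positions 95–102.
Product length = (reverse-primer end) − (forward-primer start) + 1 = 102 − 32 + 1 = 71 bp.

71 bp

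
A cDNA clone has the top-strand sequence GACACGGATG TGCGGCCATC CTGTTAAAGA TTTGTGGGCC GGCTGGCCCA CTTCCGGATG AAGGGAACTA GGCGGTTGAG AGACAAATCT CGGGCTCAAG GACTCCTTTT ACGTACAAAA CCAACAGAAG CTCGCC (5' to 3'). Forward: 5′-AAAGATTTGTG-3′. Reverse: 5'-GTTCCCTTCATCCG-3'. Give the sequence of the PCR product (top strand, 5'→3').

5'-AAAGATTTGTGGGCCGGCTGGCCCACTTCCGGATGAAGGGAAC-3'

Scanning the template, AAAGATTTGTG occurs at positions 26–36; this primer anneals to the bottom strand there with its 3' end pointing downstream.
Taking the reverse complement of GTTCCCTTCATCCG gives CGGATGAAGGGAAC, found at positions 55–68 on the template; the primer anneals here to the top strand with its 3' end pointing upstream.
The product is the template from position 26 through 68 (43 bp).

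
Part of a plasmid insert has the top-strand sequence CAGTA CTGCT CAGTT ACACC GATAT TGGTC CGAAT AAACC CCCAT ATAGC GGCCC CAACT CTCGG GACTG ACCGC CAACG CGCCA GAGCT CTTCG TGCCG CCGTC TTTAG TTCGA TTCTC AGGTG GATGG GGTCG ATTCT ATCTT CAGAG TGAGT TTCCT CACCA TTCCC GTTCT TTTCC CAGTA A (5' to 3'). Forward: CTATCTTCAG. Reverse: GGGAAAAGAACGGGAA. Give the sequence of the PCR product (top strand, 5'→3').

Scanning the template, CTATCTTCAG occurs at positions 139–148; this primer anneals to the bottom strand there with its 3' end pointing downstream.
The reverse primer's reverse complement is TTCCCGTTCTTTTCCC, which matches the template at positions 166–181.
The product is the template from position 139 through 181 (43 bp).

5'-CTATCTTCAGAGTGAGTTTCCTCACCATTCCCGTTCTTTTCCC-3'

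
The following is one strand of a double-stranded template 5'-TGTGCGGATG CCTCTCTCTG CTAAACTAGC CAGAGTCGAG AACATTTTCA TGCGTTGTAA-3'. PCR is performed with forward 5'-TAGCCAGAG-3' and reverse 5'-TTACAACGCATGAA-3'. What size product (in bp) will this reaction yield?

34 bp

Forward primer TAGCCAGAG is found on the top strand at positions 27–35.
Reverse complement of the reverse primer: TTCATGCGTTGTAA. This occurs on the top strand at positions 47–60.
Amplicon spans positions 27–60: 34 bp.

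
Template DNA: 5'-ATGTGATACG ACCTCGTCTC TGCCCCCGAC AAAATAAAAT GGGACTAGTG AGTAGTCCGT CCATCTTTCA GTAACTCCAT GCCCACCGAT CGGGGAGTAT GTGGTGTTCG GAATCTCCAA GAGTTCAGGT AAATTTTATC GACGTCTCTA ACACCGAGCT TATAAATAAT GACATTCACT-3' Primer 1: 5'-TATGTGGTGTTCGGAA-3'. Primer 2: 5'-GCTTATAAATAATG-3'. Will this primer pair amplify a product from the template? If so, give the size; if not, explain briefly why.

No product — both primers anneal to the same strand and extend in the same direction.

Primer 1 (TATGTGGTGTTCGGAA) matches the top strand at positions 98–113 (3' end points downstream).
Primer 2 (GCTTATAAATAATG) also matches the top strand directly, at positions 158–171 — its reverse complement CATTATTTATAAGC is not present.
Both primers anneal to the bottom strand with 3' ends pointing the same way, so neither can prime synthesis back toward the other.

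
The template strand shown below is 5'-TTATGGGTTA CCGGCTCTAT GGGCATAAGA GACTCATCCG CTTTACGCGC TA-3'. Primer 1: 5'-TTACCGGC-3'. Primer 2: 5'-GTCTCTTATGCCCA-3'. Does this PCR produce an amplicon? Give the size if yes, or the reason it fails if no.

Yes — a 26 bp product.

Primer 1 (TTACCGGC) matches the top strand at positions 8–15; it acts as a forward primer.
Primer 2's reverse complement is TGGGCATAAGAGAC, matching the top strand at positions 20–33; it acts as a reverse primer.
The 3' ends face each other across positions 8–33, giving a 26 bp product.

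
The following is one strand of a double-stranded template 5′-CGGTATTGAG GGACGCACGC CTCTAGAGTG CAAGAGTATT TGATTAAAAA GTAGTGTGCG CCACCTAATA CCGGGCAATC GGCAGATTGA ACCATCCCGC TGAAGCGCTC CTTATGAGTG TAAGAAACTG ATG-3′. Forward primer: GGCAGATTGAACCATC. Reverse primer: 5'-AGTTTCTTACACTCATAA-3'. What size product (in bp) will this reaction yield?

49 bp

Scanning the template, GGCAGATTGAACCATC occurs at positions 81–96; this primer anneals to the bottom strand there with its 3' end pointing downstream.
The reverse primer's reverse complement is TTATGAGTGTAAGAAACT, which matches the template at positions 112–129.
Amplicon spans positions 81–129: 49 bp.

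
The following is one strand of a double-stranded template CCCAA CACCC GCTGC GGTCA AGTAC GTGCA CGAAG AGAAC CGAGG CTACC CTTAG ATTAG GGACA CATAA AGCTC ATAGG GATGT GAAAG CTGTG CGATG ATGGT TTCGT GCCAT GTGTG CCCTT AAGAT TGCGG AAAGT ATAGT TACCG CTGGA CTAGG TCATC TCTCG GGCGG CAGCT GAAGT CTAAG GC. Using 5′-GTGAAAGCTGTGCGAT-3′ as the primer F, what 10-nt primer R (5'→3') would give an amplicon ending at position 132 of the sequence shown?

The forward primer binds at positions 84–99; the product's 3' end on the top strand is position 132.
The reverse primer anneals to the top strand over positions 123–132, i.e. to CTTAAGATTG.
Its sequence written 5'→3' is the reverse complement: CAATCTTAAG.

5'-CAATCTTAAG-3'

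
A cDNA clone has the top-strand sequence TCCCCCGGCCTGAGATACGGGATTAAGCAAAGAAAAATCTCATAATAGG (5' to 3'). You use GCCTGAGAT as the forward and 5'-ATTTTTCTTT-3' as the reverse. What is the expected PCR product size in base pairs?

The forward primer matches the template at positions 8–16.
Reverse complement of the reverse primer: AAAGAAAAAT. This occurs on the top strand at positions 29–38.
Product length = (reverse-primer end) − (forward-primer start) + 1 = 38 − 8 + 1 = 31 bp.

31 bp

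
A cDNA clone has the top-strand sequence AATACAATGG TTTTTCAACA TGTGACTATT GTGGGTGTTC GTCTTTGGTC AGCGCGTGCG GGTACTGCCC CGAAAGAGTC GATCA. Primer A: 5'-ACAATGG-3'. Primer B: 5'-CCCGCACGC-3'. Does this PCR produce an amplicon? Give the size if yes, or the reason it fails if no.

Yes — a 59 bp product.

Primer A (ACAATGG) matches the top strand at positions 4–10; it acts as a forward primer.
Primer B's reverse complement is GCGTGCGGG, matching the top strand at positions 54–62; it acts as a reverse primer.
The 3' ends face each other across positions 4–62, giving a 59 bp product.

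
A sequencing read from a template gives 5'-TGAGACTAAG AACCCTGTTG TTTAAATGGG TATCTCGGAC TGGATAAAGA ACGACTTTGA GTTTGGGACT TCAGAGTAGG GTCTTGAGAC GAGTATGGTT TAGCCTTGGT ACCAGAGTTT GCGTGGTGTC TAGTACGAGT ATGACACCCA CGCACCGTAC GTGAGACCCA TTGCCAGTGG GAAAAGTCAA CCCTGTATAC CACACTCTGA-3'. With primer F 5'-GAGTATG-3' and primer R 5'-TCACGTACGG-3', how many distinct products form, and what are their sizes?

The forward primer GAGTATG matches the top strand at positions 91–97, 137–143.
The reverse primer's reverse complement is CCGTACGTGA, matching at positions 155–164.
Each forward site pairs with the reverse site to give a product ending at position 164: sizes 74, 28 bp.

Two products: 74 bp, 28 bp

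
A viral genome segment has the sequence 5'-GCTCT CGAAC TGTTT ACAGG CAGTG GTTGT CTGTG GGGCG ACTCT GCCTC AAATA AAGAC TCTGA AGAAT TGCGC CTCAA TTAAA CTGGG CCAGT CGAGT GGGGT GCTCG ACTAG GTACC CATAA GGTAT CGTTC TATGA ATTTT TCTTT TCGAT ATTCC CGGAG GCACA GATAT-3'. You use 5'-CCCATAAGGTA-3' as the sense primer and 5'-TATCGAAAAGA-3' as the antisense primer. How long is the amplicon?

Forward primer CCCATAAGGTA is found on the top strand at positions 119–129.
The reverse primer's reverse complement is TCTTTTCGATA, which matches the template at positions 146–156.
Product length = (reverse-primer end) − (forward-primer start) + 1 = 156 − 119 + 1 = 38 bp.

38 bp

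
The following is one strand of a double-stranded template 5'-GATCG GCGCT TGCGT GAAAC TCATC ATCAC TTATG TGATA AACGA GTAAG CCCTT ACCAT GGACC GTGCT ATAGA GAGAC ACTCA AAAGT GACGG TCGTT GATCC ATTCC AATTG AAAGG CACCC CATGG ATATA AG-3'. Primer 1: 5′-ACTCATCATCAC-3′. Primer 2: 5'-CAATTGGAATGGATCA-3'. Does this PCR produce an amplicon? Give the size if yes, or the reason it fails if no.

Primer 1 (ACTCATCATCAC) matches the top strand at positions 19–30; it acts as a forward primer.
Primer 2's reverse complement is TGATCCATTCCAATTG, matching the top strand at positions 100–115; it acts as a reverse primer.
The 3' ends face each other across positions 19–115, giving a 97 bp product.

Yes — a 97 bp product.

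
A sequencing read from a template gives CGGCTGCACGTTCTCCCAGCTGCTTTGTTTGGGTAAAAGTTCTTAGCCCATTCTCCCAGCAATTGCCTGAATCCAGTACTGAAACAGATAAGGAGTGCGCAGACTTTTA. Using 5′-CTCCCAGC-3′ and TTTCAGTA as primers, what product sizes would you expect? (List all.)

The forward primer CTCCCAGC matches the top strand at positions 13–20, 53–60.
The reverse primer's reverse complement is TACTGAAA, matching at positions 77–84.
Each forward site pairs with the reverse site to give a product ending at position 84: sizes 72, 32 bp.

72 bp, 32 bp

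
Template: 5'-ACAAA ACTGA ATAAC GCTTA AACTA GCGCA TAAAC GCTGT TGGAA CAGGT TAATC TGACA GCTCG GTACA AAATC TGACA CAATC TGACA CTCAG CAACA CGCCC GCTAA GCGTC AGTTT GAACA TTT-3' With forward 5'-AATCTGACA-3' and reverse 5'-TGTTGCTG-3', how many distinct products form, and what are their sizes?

Three products: 49 bp, 29 bp, 19 bp

The forward primer AATCTGACA matches the top strand at positions 52–60, 72–80, 82–90.
The reverse primer's reverse complement is CAGCAACA, matching at positions 93–100.
Each forward site pairs with the reverse site to give a product ending at position 100: sizes 49, 29, 19 bp.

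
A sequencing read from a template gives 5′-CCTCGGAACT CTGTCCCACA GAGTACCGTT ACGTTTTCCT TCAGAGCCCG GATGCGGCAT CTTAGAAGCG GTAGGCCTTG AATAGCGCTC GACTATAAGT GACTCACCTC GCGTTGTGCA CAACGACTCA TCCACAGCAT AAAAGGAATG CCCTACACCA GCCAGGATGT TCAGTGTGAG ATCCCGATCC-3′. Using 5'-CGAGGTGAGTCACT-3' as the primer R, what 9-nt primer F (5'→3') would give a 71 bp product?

The reverse primer's reverse complement AGTGACTCACCTCG matches the template at positions 98–111, so the product ends at position 111.
A 71 bp product then starts at position 111 − 71 + 1 = 41.
The forward primer is identical to the top strand there: TCAGAGCCC.

5'-TCAGAGCCC-3'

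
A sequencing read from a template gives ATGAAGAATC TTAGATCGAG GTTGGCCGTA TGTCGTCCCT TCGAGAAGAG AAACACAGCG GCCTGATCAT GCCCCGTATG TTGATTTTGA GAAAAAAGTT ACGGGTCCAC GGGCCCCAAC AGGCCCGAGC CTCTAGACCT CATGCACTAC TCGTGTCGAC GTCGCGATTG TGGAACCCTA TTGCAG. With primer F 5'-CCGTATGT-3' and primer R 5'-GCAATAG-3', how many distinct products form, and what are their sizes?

Two products: 159 bp, 111 bp

The forward primer CCGTATGT matches the top strand at positions 26–33, 74–81.
The reverse primer's reverse complement is CTATTGC, matching at positions 178–184.
Each forward site pairs with the reverse site to give a product ending at position 184: sizes 159, 111 bp.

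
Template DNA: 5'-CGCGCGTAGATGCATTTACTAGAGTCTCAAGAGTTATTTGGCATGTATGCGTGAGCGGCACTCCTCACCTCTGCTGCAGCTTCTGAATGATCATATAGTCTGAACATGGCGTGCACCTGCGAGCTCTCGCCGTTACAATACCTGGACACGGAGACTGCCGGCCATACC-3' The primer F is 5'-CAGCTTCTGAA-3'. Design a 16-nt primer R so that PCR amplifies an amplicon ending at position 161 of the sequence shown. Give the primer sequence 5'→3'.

The forward primer binds at positions 77–87; the product's 3' end on the top strand is position 161.
The reverse primer anneals to the top strand over positions 146–161, i.e. to ACACGGAGACTGCCGG.
Its sequence written 5'→3' is the reverse complement: CCGGCAGTCTCCGTGT.

5'-CCGGCAGTCTCCGTGT-3'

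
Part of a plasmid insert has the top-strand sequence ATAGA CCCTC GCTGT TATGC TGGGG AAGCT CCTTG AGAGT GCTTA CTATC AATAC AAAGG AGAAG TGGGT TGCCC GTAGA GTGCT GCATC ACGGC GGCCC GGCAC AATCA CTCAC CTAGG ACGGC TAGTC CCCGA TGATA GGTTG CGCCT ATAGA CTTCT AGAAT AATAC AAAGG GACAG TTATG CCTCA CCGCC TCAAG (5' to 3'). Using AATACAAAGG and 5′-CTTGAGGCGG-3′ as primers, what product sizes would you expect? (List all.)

The forward primer AATACAAAGG matches the top strand at positions 51–60, 166–175.
The reverse primer's reverse complement is CCGCCTCAAG, matching at positions 191–200.
Each forward site pairs with the reverse site to give a product ending at position 200: sizes 150, 35 bp.

150 bp, 35 bp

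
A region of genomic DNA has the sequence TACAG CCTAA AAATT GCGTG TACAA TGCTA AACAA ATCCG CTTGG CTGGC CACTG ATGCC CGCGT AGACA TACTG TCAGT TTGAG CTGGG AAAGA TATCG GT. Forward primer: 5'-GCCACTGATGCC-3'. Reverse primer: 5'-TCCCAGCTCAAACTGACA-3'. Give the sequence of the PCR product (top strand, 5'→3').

Scanning the template, GCCACTGATGCC occurs at positions 49–60; this primer anneals to the bottom strand there with its 3' end pointing downstream.
Taking the reverse complement of TCCCAGCTCAAACTGACA gives TGTCAGTTTGAGCTGGGA, found at positions 74–91 on the template; the primer anneals here to the top strand with its 3' end pointing upstream.
The product is the template from position 49 through 91 (43 bp).

5'-GCCACTGATGCCCGCGTAGACATACTGTCAGTTTGAGCTGGGA-3'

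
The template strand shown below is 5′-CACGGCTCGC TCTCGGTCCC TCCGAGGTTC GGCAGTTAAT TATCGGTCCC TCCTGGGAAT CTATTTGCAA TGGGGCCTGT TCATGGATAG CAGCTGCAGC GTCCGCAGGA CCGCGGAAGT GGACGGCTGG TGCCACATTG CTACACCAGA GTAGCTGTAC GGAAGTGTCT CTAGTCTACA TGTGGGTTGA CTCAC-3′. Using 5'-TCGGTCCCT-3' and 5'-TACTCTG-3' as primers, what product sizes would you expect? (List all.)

141 bp, 111 bp

The forward primer TCGGTCCCT matches the top strand at positions 13–21, 43–51.
The reverse primer's reverse complement is CAGAGTA, matching at positions 147–153.
Each forward site pairs with the reverse site to give a product ending at position 153: sizes 141, 111 bp.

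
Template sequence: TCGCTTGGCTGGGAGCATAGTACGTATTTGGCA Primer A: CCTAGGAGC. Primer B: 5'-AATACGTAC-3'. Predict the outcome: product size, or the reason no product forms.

Primer A (CCTAGGAGC) does not match the top strand, and its reverse complement GCTCCTAGG does not match either.
With no annealing site for primer A, no amplification occurs.

No product — primer A has no binding site in the template.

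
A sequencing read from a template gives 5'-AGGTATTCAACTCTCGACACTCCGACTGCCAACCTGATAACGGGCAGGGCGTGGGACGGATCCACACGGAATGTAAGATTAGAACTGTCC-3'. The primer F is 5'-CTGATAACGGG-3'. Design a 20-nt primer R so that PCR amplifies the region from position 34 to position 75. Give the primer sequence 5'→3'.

The product's 3' end on the top strand is position 75.
The reverse primer anneals to the top strand over positions 56–75, i.e. to ACGGATCCACACGGAATGTA.
Its sequence written 5'→3' is the reverse complement: TACATTCCGTGTGGATCCGT.

5'-TACATTCCGTGTGGATCCGT-3'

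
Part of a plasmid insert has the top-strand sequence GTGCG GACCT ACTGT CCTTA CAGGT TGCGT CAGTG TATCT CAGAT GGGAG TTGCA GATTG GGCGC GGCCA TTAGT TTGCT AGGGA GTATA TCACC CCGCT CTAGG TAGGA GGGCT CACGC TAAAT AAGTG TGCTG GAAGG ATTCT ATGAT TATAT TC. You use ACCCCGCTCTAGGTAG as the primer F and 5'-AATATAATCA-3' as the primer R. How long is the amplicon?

64 bp

The forward primer matches the template at positions 93–108.
Reverse complement of the reverse primer: TGATTATATT. This occurs on the top strand at positions 147–156.
Product length = (reverse-primer end) − (forward-primer start) + 1 = 156 − 93 + 1 = 64 bp.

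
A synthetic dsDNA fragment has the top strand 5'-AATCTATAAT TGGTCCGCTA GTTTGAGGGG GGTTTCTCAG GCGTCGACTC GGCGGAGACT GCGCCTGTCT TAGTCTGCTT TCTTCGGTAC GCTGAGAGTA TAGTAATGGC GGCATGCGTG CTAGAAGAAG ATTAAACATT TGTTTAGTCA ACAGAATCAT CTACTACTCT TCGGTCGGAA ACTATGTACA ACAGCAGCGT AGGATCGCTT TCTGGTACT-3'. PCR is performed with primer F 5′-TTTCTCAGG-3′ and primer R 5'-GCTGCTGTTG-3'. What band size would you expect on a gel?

Scanning the template, TTTCTCAGG occurs at positions 33–41; this primer anneals to the bottom strand there with its 3' end pointing downstream.
Taking the reverse complement of GCTGCTGTTG gives CAACAGCAGC, found at positions 189–198 on the template; the primer anneals here to the top strand with its 3' end pointing upstream.
Product length = (reverse-primer end) − (forward-primer start) + 1 = 198 − 33 + 1 = 166 bp.

166 bp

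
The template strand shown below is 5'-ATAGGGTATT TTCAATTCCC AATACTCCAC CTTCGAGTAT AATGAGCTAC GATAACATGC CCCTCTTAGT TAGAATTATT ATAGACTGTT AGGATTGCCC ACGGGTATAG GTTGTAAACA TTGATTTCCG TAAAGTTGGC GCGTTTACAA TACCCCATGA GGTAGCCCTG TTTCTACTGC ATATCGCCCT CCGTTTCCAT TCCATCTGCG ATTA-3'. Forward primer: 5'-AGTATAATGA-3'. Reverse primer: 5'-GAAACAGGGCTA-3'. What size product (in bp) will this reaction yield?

Forward primer AGTATAATGA is found on the top strand at positions 36–45.
Taking the reverse complement of GAAACAGGGCTA gives TAGCCCTGTTTC, found at positions 163–174 on the template; the primer anneals here to the top strand with its 3' end pointing upstream.
The product runs from position 36 to position 174, so its length is 174 − 36 + 1 = 139 bp.

139 bp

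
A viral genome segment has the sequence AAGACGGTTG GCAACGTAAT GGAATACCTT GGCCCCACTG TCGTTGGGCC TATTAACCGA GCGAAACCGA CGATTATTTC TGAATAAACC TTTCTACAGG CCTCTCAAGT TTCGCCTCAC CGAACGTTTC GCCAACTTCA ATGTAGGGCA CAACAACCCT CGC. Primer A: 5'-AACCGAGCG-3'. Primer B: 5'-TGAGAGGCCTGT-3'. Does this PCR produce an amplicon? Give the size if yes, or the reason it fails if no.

Primer A (AACCGAGCG) matches the top strand at positions 55–63; it acts as a forward primer.
Primer B's reverse complement is ACAGGCCTCTCA, matching the top strand at positions 96–107; it acts as a reverse primer.
The 3' ends face each other across positions 55–107, giving a 53 bp product.

Yes — a 53 bp product.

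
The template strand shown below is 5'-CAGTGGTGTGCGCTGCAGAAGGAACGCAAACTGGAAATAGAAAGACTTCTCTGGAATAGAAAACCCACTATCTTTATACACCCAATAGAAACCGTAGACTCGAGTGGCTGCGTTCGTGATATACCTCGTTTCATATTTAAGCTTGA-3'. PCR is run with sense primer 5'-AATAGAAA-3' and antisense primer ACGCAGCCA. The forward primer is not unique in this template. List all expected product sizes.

78 bp, 59 bp, 30 bp

The forward primer AATAGAAA matches the top strand at positions 36–43, 55–62, 84–91.
The reverse primer's reverse complement is TGGCTGCGT, matching at positions 105–113.
Each forward site pairs with the reverse site to give a product ending at position 113: sizes 78, 59, 30 bp.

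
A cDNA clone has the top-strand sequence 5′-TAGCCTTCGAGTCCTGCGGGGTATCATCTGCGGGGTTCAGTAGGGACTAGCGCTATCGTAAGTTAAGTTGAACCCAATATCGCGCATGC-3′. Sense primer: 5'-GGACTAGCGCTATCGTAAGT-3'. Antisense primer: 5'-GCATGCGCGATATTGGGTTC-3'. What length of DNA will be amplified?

46 bp

Scanning the template, GGACTAGCGCTATCGTAAGT occurs at positions 44–63; this primer anneals to the bottom strand there with its 3' end pointing downstream.
The reverse primer's reverse complement is GAACCCAATATCGCGCATGC, which matches the template at positions 70–89.
The product runs from position 44 to position 89, so its length is 89 − 44 + 1 = 46 bp.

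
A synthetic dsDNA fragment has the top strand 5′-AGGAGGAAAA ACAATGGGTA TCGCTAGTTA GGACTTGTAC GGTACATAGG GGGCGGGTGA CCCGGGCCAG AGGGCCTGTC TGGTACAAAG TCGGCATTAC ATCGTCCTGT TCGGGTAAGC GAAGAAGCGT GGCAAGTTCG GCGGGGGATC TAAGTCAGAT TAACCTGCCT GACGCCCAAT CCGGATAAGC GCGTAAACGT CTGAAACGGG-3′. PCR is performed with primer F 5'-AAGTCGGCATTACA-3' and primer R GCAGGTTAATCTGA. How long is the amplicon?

Forward primer AAGTCGGCATTACA is found on the top strand at positions 88–101.
The reverse primer's reverse complement is TCAGATTAACCTGC, which matches the template at positions 155–168.
Amplicon spans positions 88–168: 81 bp.

81 bp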